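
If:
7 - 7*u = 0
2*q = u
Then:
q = 1/2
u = 1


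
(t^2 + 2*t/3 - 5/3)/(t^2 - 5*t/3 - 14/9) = 3*(-3*t^2 - 2*t + 5)/(-9*t^2 + 15*t + 14)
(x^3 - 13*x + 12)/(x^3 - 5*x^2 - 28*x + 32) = (x - 3)/(x - 8)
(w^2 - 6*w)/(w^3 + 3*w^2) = (w - 6)/(w*(w + 3))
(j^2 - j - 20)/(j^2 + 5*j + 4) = (j - 5)/(j + 1)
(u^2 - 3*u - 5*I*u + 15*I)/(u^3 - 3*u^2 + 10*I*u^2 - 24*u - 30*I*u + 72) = (u - 5*I)/(u^2 + 10*I*u - 24)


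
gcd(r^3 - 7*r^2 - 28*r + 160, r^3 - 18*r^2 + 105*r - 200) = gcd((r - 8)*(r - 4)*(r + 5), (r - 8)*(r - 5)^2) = r - 8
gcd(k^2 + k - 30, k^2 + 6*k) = k + 6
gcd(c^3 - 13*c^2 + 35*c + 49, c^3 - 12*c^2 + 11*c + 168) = c - 7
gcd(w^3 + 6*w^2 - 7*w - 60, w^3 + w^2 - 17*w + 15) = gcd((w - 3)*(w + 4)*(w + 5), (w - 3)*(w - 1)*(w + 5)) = w^2 + 2*w - 15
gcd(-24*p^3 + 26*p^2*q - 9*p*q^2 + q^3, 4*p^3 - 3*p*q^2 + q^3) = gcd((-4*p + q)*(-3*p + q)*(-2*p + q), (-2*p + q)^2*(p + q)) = 2*p - q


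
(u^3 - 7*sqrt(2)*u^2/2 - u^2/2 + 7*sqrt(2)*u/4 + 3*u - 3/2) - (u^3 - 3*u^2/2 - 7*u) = -7*sqrt(2)*u^2/2 + u^2 + 7*sqrt(2)*u/4 + 10*u - 3/2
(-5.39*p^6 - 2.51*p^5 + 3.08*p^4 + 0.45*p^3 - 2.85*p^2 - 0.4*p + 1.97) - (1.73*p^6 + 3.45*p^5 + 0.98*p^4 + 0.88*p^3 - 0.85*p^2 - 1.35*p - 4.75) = -7.12*p^6 - 5.96*p^5 + 2.1*p^4 - 0.43*p^3 - 2.0*p^2 + 0.95*p + 6.72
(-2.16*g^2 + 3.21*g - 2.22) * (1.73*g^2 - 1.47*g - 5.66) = -3.7368*g^4 + 8.7285*g^3 + 3.6663*g^2 - 14.9052*g + 12.5652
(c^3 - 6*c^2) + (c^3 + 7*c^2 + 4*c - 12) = 2*c^3 + c^2 + 4*c - 12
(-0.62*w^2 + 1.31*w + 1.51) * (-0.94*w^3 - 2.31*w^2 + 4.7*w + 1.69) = 0.5828*w^5 + 0.2008*w^4 - 7.3595*w^3 + 1.6211*w^2 + 9.3109*w + 2.5519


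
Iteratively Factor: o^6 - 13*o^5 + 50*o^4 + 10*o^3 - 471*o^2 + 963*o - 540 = (o - 5)*(o^5 - 8*o^4 + 10*o^3 + 60*o^2 - 171*o + 108) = (o - 5)*(o - 4)*(o^4 - 4*o^3 - 6*o^2 + 36*o - 27) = (o - 5)*(o - 4)*(o - 1)*(o^3 - 3*o^2 - 9*o + 27) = (o - 5)*(o - 4)*(o - 1)*(o + 3)*(o^2 - 6*o + 9) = (o - 5)*(o - 4)*(o - 3)*(o - 1)*(o + 3)*(o - 3)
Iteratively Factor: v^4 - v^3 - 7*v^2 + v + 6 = (v - 1)*(v^3 - 7*v - 6) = (v - 1)*(v + 2)*(v^2 - 2*v - 3) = (v - 3)*(v - 1)*(v + 2)*(v + 1)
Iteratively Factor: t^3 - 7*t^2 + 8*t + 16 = (t + 1)*(t^2 - 8*t + 16) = (t - 4)*(t + 1)*(t - 4)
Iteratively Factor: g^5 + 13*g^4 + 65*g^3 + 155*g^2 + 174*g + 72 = (g + 3)*(g^4 + 10*g^3 + 35*g^2 + 50*g + 24) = (g + 3)*(g + 4)*(g^3 + 6*g^2 + 11*g + 6) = (g + 2)*(g + 3)*(g + 4)*(g^2 + 4*g + 3) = (g + 2)*(g + 3)^2*(g + 4)*(g + 1)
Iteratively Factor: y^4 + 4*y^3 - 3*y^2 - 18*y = (y + 3)*(y^3 + y^2 - 6*y) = y*(y + 3)*(y^2 + y - 6) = y*(y - 2)*(y + 3)*(y + 3)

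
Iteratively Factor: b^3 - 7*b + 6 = (b - 1)*(b^2 + b - 6) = (b - 1)*(b + 3)*(b - 2)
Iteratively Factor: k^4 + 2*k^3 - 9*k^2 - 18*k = (k - 3)*(k^3 + 5*k^2 + 6*k) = (k - 3)*(k + 2)*(k^2 + 3*k) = k*(k - 3)*(k + 2)*(k + 3)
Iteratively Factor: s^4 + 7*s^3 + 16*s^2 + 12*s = (s)*(s^3 + 7*s^2 + 16*s + 12) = s*(s + 2)*(s^2 + 5*s + 6) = s*(s + 2)^2*(s + 3)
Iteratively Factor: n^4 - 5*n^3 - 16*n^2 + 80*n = (n)*(n^3 - 5*n^2 - 16*n + 80) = n*(n + 4)*(n^2 - 9*n + 20) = n*(n - 4)*(n + 4)*(n - 5)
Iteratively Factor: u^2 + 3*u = (u + 3)*(u)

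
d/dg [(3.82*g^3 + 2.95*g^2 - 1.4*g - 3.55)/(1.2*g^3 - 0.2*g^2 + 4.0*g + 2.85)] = (-4.304*g^4 + 33.92*g^3 + 56.961*g^2 + 15.395*g + 10.21)/(1.44*g^6 - 0.48*g^5 + 9.64*g^4 + 5.24*g^3 + 14.86*g^2 + 22.8*g + 8.1225)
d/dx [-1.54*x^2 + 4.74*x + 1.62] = 4.74 - 3.08*x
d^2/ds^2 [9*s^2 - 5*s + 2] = 18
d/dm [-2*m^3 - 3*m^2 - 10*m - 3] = -6*m^2 - 6*m - 10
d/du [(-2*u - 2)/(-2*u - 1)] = -2/(2*u + 1)^2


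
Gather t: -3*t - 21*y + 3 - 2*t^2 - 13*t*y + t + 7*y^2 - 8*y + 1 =-2*t^2 + t*(-13*y - 2) + 7*y^2 - 29*y + 4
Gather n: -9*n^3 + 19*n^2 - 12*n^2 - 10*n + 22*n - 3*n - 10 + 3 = -9*n^3 + 7*n^2 + 9*n - 7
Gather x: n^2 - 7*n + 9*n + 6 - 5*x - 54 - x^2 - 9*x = n^2 + 2*n - x^2 - 14*x - 48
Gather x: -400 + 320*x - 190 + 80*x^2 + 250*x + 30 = 80*x^2 + 570*x - 560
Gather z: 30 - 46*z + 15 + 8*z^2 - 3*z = 8*z^2 - 49*z + 45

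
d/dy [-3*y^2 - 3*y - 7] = -6*y - 3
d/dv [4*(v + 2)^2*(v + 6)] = 4*(v + 2)*(3*v + 14)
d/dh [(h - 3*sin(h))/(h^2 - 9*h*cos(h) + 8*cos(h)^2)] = ((1 - 3*cos(h))*(h^2 - 9*h*cos(h) + 8*cos(h)^2) - (h - 3*sin(h))*(9*h*sin(h) + 2*h - 8*sin(2*h) - 9*cos(h)))/((h - 8*cos(h))^2*(h - cos(h))^2)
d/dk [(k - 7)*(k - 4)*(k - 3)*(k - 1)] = 4*k^3 - 45*k^2 + 150*k - 145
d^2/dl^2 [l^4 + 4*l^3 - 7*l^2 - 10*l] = 12*l^2 + 24*l - 14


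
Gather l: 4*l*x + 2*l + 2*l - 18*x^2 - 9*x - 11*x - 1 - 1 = l*(4*x + 4) - 18*x^2 - 20*x - 2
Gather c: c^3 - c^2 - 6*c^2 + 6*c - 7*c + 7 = c^3 - 7*c^2 - c + 7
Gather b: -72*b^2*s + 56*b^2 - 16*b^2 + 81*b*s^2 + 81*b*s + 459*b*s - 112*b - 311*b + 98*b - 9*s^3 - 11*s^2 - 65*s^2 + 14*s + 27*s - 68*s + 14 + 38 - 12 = b^2*(40 - 72*s) + b*(81*s^2 + 540*s - 325) - 9*s^3 - 76*s^2 - 27*s + 40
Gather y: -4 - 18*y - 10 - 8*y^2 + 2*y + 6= -8*y^2 - 16*y - 8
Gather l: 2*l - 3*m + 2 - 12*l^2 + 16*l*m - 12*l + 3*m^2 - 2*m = -12*l^2 + l*(16*m - 10) + 3*m^2 - 5*m + 2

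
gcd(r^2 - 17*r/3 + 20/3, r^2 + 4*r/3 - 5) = r - 5/3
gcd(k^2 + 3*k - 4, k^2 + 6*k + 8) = k + 4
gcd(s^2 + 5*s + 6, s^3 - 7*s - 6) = s + 2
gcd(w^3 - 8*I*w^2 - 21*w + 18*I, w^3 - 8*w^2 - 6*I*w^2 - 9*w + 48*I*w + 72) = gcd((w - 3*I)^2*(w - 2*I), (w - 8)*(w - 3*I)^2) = w^2 - 6*I*w - 9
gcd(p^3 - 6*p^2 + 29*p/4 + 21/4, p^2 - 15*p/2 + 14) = p - 7/2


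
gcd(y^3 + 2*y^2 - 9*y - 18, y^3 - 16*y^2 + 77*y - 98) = 1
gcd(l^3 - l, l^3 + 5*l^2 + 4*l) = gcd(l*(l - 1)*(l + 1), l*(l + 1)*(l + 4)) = l^2 + l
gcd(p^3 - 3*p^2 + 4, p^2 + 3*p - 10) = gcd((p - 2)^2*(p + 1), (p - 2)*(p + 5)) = p - 2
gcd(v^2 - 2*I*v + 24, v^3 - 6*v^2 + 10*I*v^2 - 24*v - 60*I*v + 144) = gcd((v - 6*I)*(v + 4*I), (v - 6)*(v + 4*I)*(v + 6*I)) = v + 4*I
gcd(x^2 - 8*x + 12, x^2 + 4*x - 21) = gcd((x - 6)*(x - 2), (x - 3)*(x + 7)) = 1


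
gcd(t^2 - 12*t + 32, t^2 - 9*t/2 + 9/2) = 1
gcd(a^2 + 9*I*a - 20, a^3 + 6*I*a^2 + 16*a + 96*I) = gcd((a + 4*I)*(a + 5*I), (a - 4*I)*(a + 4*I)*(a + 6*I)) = a + 4*I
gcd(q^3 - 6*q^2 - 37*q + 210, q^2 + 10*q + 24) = q + 6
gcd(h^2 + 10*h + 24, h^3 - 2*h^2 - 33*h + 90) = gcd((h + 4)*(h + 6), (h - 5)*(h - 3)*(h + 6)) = h + 6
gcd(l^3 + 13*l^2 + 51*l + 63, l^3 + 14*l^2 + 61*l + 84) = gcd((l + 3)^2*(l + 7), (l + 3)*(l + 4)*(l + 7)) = l^2 + 10*l + 21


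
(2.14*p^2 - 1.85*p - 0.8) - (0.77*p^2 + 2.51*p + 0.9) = 1.37*p^2 - 4.36*p - 1.7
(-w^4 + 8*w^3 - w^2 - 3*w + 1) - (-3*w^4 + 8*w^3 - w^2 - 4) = 2*w^4 - 3*w + 5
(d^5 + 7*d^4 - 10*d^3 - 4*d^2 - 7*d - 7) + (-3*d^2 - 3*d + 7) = d^5 + 7*d^4 - 10*d^3 - 7*d^2 - 10*d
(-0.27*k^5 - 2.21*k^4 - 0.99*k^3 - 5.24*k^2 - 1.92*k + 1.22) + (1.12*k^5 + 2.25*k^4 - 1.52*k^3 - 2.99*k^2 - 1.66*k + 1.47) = 0.85*k^5 + 0.04*k^4 - 2.51*k^3 - 8.23*k^2 - 3.58*k + 2.69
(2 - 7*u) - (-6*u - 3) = 5 - u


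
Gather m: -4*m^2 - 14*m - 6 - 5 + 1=-4*m^2 - 14*m - 10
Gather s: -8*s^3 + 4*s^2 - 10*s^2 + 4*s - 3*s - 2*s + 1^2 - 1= -8*s^3 - 6*s^2 - s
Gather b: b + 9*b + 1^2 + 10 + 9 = 10*b + 20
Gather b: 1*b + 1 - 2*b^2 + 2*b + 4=-2*b^2 + 3*b + 5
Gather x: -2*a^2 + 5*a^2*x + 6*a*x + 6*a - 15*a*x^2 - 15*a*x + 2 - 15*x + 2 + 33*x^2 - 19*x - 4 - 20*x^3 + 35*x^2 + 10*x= -2*a^2 + 6*a - 20*x^3 + x^2*(68 - 15*a) + x*(5*a^2 - 9*a - 24)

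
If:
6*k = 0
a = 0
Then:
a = 0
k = 0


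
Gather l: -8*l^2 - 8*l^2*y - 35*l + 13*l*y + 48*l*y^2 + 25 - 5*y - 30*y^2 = l^2*(-8*y - 8) + l*(48*y^2 + 13*y - 35) - 30*y^2 - 5*y + 25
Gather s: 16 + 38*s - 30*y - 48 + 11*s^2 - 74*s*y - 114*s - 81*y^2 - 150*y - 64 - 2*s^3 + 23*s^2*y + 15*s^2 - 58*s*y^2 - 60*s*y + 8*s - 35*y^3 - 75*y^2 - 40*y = -2*s^3 + s^2*(23*y + 26) + s*(-58*y^2 - 134*y - 68) - 35*y^3 - 156*y^2 - 220*y - 96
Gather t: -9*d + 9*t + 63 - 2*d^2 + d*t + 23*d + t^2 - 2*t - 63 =-2*d^2 + 14*d + t^2 + t*(d + 7)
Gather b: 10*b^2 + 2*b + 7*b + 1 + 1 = 10*b^2 + 9*b + 2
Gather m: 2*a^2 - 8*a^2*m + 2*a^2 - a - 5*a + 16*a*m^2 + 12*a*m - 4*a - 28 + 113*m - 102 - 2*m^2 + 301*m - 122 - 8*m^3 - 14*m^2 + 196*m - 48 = 4*a^2 - 10*a - 8*m^3 + m^2*(16*a - 16) + m*(-8*a^2 + 12*a + 610) - 300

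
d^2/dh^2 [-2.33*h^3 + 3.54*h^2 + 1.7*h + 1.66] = 7.08 - 13.98*h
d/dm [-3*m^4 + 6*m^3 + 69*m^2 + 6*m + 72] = -12*m^3 + 18*m^2 + 138*m + 6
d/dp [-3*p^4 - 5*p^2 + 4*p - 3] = -12*p^3 - 10*p + 4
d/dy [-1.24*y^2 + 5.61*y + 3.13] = 5.61 - 2.48*y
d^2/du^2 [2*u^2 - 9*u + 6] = 4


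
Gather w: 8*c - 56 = 8*c - 56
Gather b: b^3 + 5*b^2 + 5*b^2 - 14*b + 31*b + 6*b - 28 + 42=b^3 + 10*b^2 + 23*b + 14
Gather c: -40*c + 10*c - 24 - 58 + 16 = -30*c - 66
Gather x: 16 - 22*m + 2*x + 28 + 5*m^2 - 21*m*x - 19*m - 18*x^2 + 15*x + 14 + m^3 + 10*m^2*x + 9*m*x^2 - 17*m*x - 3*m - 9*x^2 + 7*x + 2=m^3 + 5*m^2 - 44*m + x^2*(9*m - 27) + x*(10*m^2 - 38*m + 24) + 60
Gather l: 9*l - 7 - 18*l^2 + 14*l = -18*l^2 + 23*l - 7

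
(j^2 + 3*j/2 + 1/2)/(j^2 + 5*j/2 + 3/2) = (2*j + 1)/(2*j + 3)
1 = 1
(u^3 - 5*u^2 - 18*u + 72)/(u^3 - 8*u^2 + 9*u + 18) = (u + 4)/(u + 1)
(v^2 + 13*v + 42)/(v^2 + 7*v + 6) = (v + 7)/(v + 1)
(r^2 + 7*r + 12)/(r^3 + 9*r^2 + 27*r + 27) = (r + 4)/(r^2 + 6*r + 9)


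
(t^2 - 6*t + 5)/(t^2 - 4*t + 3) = (t - 5)/(t - 3)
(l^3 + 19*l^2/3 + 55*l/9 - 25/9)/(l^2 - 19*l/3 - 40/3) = (3*l^2 + 14*l - 5)/(3*(l - 8))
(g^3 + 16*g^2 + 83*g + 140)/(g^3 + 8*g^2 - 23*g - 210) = (g^2 + 9*g + 20)/(g^2 + g - 30)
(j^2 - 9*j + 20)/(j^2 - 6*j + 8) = (j - 5)/(j - 2)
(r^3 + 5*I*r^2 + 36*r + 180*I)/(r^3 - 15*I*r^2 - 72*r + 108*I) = (r^2 + 11*I*r - 30)/(r^2 - 9*I*r - 18)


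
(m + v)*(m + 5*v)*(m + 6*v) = m^3 + 12*m^2*v + 41*m*v^2 + 30*v^3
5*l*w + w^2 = w*(5*l + w)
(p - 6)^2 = p^2 - 12*p + 36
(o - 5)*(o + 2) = o^2 - 3*o - 10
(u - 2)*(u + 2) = u^2 - 4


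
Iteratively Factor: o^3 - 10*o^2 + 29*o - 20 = (o - 4)*(o^2 - 6*o + 5) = (o - 4)*(o - 1)*(o - 5)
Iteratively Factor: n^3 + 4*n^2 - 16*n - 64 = (n + 4)*(n^2 - 16) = (n + 4)^2*(n - 4)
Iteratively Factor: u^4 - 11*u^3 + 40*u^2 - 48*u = (u - 3)*(u^3 - 8*u^2 + 16*u) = u*(u - 3)*(u^2 - 8*u + 16) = u*(u - 4)*(u - 3)*(u - 4)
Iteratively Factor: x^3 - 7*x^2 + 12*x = (x)*(x^2 - 7*x + 12) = x*(x - 4)*(x - 3)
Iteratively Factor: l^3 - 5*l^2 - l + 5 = (l - 1)*(l^2 - 4*l - 5) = (l - 1)*(l + 1)*(l - 5)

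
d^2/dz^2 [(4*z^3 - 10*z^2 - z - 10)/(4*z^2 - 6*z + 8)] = 2*(-30*z^3 - 12*z^2 + 198*z - 91)/(8*z^6 - 36*z^5 + 102*z^4 - 171*z^3 + 204*z^2 - 144*z + 64)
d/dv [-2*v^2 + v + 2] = 1 - 4*v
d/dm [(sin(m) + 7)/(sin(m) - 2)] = -9*cos(m)/(sin(m) - 2)^2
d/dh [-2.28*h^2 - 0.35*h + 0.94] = -4.56*h - 0.35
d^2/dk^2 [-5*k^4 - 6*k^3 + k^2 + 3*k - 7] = -60*k^2 - 36*k + 2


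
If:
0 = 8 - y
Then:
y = 8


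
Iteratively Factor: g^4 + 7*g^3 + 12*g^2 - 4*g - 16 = (g + 4)*(g^3 + 3*g^2 - 4) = (g + 2)*(g + 4)*(g^2 + g - 2) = (g + 2)^2*(g + 4)*(g - 1)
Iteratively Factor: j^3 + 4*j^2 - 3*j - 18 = (j - 2)*(j^2 + 6*j + 9) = (j - 2)*(j + 3)*(j + 3)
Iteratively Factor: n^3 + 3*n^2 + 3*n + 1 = (n + 1)*(n^2 + 2*n + 1) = (n + 1)^2*(n + 1)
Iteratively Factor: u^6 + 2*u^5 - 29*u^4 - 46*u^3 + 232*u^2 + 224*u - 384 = (u + 4)*(u^5 - 2*u^4 - 21*u^3 + 38*u^2 + 80*u - 96) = (u - 1)*(u + 4)*(u^4 - u^3 - 22*u^2 + 16*u + 96) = (u - 1)*(u + 2)*(u + 4)*(u^3 - 3*u^2 - 16*u + 48) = (u - 1)*(u + 2)*(u + 4)^2*(u^2 - 7*u + 12) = (u - 3)*(u - 1)*(u + 2)*(u + 4)^2*(u - 4)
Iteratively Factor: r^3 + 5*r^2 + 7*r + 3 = (r + 3)*(r^2 + 2*r + 1) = (r + 1)*(r + 3)*(r + 1)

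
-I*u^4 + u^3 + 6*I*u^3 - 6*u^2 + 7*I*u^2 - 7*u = u*(u - 7)*(u + I)*(-I*u - I)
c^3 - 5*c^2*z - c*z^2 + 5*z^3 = (c - 5*z)*(c - z)*(c + z)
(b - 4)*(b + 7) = b^2 + 3*b - 28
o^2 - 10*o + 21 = (o - 7)*(o - 3)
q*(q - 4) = q^2 - 4*q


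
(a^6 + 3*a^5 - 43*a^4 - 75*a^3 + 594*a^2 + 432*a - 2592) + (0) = a^6 + 3*a^5 - 43*a^4 - 75*a^3 + 594*a^2 + 432*a - 2592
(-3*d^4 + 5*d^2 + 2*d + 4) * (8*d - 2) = -24*d^5 + 6*d^4 + 40*d^3 + 6*d^2 + 28*d - 8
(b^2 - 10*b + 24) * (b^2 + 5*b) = b^4 - 5*b^3 - 26*b^2 + 120*b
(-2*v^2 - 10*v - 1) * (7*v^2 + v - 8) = -14*v^4 - 72*v^3 - v^2 + 79*v + 8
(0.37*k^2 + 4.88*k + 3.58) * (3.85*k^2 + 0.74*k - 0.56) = 1.4245*k^4 + 19.0618*k^3 + 17.187*k^2 - 0.0836000000000001*k - 2.0048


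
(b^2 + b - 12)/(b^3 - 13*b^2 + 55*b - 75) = (b + 4)/(b^2 - 10*b + 25)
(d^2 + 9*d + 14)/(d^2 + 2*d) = (d + 7)/d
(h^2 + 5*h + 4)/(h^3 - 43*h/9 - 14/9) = 9*(h^2 + 5*h + 4)/(9*h^3 - 43*h - 14)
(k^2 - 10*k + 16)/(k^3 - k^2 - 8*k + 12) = (k - 8)/(k^2 + k - 6)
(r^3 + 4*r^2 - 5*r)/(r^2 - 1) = r*(r + 5)/(r + 1)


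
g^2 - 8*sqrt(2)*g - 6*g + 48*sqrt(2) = (g - 6)*(g - 8*sqrt(2))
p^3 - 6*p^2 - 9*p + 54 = (p - 6)*(p - 3)*(p + 3)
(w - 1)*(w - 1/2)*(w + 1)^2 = w^4 + w^3/2 - 3*w^2/2 - w/2 + 1/2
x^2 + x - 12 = (x - 3)*(x + 4)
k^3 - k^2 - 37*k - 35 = (k - 7)*(k + 1)*(k + 5)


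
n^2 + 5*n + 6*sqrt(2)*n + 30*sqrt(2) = (n + 5)*(n + 6*sqrt(2))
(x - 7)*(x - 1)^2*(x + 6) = x^4 - 3*x^3 - 39*x^2 + 83*x - 42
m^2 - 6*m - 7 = (m - 7)*(m + 1)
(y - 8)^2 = y^2 - 16*y + 64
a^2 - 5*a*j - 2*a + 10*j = (a - 2)*(a - 5*j)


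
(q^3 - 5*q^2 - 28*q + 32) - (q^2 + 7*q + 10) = q^3 - 6*q^2 - 35*q + 22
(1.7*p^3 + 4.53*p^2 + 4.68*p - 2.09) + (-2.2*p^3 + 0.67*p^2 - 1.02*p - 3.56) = -0.5*p^3 + 5.2*p^2 + 3.66*p - 5.65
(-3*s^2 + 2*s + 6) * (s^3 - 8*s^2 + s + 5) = -3*s^5 + 26*s^4 - 13*s^3 - 61*s^2 + 16*s + 30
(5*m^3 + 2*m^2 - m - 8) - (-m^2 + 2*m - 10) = 5*m^3 + 3*m^2 - 3*m + 2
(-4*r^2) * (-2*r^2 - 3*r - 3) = 8*r^4 + 12*r^3 + 12*r^2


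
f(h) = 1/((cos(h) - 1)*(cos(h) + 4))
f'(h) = sin(h)/((cos(h) - 1)*(cos(h) + 4)^2) + sin(h)/((cos(h) - 1)^2*(cos(h) + 4))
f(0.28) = -5.18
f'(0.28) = 36.44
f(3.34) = -0.17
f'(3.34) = -0.01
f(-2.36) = -0.18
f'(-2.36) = -0.04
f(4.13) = -0.19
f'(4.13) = -0.06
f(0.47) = -1.89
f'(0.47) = 7.70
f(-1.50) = -0.26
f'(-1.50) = -0.22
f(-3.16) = -0.17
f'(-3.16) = 0.00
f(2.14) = -0.19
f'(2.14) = 0.06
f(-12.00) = -1.32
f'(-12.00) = 4.40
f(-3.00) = -0.17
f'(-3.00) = 0.00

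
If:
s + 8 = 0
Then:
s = -8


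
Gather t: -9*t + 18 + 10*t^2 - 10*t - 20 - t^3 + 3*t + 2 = -t^3 + 10*t^2 - 16*t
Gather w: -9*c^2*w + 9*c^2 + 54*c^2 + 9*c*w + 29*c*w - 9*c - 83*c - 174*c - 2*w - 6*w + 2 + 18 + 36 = 63*c^2 - 266*c + w*(-9*c^2 + 38*c - 8) + 56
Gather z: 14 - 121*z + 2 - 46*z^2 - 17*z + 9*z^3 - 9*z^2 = 9*z^3 - 55*z^2 - 138*z + 16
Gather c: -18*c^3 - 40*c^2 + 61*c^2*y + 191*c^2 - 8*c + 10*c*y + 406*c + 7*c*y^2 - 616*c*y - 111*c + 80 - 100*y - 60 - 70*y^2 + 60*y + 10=-18*c^3 + c^2*(61*y + 151) + c*(7*y^2 - 606*y + 287) - 70*y^2 - 40*y + 30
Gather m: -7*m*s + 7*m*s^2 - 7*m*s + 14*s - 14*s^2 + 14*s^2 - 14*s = m*(7*s^2 - 14*s)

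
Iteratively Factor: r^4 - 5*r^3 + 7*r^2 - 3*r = (r - 1)*(r^3 - 4*r^2 + 3*r) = (r - 1)^2*(r^2 - 3*r) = (r - 3)*(r - 1)^2*(r)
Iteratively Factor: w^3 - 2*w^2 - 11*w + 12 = (w - 4)*(w^2 + 2*w - 3) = (w - 4)*(w - 1)*(w + 3)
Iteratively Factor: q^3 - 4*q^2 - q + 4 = (q - 4)*(q^2 - 1) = (q - 4)*(q + 1)*(q - 1)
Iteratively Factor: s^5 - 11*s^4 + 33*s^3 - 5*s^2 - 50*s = (s - 2)*(s^4 - 9*s^3 + 15*s^2 + 25*s) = (s - 5)*(s - 2)*(s^3 - 4*s^2 - 5*s) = (s - 5)^2*(s - 2)*(s^2 + s) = (s - 5)^2*(s - 2)*(s + 1)*(s)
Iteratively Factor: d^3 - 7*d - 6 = (d + 2)*(d^2 - 2*d - 3) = (d + 1)*(d + 2)*(d - 3)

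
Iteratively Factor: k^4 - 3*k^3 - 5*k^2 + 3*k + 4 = (k - 1)*(k^3 - 2*k^2 - 7*k - 4) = (k - 1)*(k + 1)*(k^2 - 3*k - 4) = (k - 4)*(k - 1)*(k + 1)*(k + 1)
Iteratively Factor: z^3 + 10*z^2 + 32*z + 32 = (z + 4)*(z^2 + 6*z + 8) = (z + 4)^2*(z + 2)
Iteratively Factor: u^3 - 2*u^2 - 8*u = (u - 4)*(u^2 + 2*u) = u*(u - 4)*(u + 2)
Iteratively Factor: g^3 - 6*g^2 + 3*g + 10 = (g - 2)*(g^2 - 4*g - 5) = (g - 5)*(g - 2)*(g + 1)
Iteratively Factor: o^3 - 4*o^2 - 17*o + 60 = (o - 3)*(o^2 - o - 20) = (o - 5)*(o - 3)*(o + 4)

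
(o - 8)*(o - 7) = o^2 - 15*o + 56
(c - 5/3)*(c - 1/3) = c^2 - 2*c + 5/9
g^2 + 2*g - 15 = (g - 3)*(g + 5)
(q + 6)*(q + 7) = q^2 + 13*q + 42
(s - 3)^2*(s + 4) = s^3 - 2*s^2 - 15*s + 36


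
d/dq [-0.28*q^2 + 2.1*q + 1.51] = 2.1 - 0.56*q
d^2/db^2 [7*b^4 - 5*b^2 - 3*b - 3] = 84*b^2 - 10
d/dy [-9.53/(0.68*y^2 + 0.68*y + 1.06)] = (12.9608*y + 6.4804)/(0.68*y^2 + 0.68*y + 1.06)^2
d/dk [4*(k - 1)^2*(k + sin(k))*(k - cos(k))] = (4*k - 4)*((k - 1)*(k + sin(k))*(sin(k) + 1) + (k - 1)*(k - cos(k))*(cos(k) + 1) + 2*(k + sin(k))*(k - cos(k)))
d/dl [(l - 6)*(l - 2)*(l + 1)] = 3*l^2 - 14*l + 4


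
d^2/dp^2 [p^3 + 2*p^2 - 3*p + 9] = 6*p + 4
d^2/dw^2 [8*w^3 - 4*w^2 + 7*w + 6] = 48*w - 8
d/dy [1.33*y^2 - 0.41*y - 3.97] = 2.66*y - 0.41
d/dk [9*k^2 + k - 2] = 18*k + 1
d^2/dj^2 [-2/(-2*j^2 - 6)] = 6*(j^2 - 1)/(j^2 + 3)^3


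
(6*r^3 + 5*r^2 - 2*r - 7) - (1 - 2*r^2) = 6*r^3 + 7*r^2 - 2*r - 8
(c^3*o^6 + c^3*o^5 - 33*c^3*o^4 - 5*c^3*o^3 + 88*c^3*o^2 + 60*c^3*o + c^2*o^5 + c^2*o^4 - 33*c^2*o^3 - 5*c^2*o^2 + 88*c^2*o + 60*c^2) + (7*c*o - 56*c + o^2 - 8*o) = c^3*o^6 + c^3*o^5 - 33*c^3*o^4 - 5*c^3*o^3 + 88*c^3*o^2 + 60*c^3*o + c^2*o^5 + c^2*o^4 - 33*c^2*o^3 - 5*c^2*o^2 + 88*c^2*o + 60*c^2 + 7*c*o - 56*c + o^2 - 8*o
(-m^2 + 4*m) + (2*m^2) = m^2 + 4*m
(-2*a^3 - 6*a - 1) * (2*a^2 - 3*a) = -4*a^5 + 6*a^4 - 12*a^3 + 16*a^2 + 3*a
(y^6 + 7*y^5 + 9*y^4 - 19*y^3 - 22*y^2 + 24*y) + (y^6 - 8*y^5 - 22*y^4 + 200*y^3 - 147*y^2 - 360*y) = 2*y^6 - y^5 - 13*y^4 + 181*y^3 - 169*y^2 - 336*y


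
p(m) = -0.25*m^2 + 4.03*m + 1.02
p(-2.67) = -11.52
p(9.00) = 17.04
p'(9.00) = -0.47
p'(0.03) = 4.02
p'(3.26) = 2.40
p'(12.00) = -1.97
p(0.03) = 1.14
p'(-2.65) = 5.36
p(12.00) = 13.38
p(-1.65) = -6.31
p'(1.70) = 3.18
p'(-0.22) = 4.14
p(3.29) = 11.57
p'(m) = 4.03 - 0.5*m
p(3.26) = 11.50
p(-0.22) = 0.12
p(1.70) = 7.15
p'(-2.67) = 5.36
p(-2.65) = -11.42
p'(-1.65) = 4.86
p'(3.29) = 2.38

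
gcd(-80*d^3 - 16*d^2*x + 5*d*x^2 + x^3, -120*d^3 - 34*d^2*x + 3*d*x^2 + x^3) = 20*d^2 + 9*d*x + x^2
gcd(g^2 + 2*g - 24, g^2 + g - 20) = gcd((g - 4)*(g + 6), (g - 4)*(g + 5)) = g - 4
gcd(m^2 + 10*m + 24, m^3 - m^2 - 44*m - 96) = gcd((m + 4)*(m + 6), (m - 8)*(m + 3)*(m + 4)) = m + 4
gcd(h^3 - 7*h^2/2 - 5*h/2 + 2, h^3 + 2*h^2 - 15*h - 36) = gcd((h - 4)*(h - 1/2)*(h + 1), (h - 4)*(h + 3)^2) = h - 4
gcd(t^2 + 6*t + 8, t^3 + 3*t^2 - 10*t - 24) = t^2 + 6*t + 8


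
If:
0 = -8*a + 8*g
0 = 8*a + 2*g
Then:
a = 0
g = 0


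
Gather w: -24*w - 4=-24*w - 4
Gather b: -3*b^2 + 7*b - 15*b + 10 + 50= -3*b^2 - 8*b + 60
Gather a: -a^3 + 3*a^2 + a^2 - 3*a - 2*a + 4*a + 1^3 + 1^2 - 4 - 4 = -a^3 + 4*a^2 - a - 6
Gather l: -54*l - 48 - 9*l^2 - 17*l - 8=-9*l^2 - 71*l - 56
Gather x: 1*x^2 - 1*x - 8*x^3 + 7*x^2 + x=-8*x^3 + 8*x^2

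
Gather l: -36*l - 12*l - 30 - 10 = -48*l - 40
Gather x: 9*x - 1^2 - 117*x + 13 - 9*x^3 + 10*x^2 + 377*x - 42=-9*x^3 + 10*x^2 + 269*x - 30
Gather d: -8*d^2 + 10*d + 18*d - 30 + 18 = -8*d^2 + 28*d - 12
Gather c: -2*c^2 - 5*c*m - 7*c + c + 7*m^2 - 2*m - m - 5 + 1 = -2*c^2 + c*(-5*m - 6) + 7*m^2 - 3*m - 4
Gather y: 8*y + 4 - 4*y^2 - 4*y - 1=-4*y^2 + 4*y + 3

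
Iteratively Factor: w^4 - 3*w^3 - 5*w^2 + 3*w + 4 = (w + 1)*(w^3 - 4*w^2 - w + 4) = (w - 1)*(w + 1)*(w^2 - 3*w - 4) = (w - 1)*(w + 1)^2*(w - 4)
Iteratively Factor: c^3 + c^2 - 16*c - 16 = (c - 4)*(c^2 + 5*c + 4) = (c - 4)*(c + 4)*(c + 1)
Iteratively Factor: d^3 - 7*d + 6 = (d - 1)*(d^2 + d - 6) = (d - 1)*(d + 3)*(d - 2)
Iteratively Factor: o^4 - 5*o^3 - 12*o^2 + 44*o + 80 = (o + 2)*(o^3 - 7*o^2 + 2*o + 40) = (o - 4)*(o + 2)*(o^2 - 3*o - 10) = (o - 5)*(o - 4)*(o + 2)*(o + 2)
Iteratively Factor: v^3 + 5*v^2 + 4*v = (v + 1)*(v^2 + 4*v) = (v + 1)*(v + 4)*(v)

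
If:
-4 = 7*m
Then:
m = -4/7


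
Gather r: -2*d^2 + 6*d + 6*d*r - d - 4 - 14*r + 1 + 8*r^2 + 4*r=-2*d^2 + 5*d + 8*r^2 + r*(6*d - 10) - 3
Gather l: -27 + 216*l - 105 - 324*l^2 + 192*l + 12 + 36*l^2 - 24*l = -288*l^2 + 384*l - 120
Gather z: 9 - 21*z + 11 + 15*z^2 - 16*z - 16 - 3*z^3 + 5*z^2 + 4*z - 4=-3*z^3 + 20*z^2 - 33*z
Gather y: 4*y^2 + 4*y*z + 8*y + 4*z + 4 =4*y^2 + y*(4*z + 8) + 4*z + 4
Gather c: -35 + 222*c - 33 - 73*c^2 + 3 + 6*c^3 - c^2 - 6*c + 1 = 6*c^3 - 74*c^2 + 216*c - 64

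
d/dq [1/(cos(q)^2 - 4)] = 2*sin(q)*cos(q)/(cos(q)^2 - 4)^2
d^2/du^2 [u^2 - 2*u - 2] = 2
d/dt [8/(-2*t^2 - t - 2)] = 8*(4*t + 1)/(2*t^2 + t + 2)^2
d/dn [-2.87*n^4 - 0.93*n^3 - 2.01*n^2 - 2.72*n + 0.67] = -11.48*n^3 - 2.79*n^2 - 4.02*n - 2.72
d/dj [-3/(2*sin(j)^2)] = 3*cos(j)/sin(j)^3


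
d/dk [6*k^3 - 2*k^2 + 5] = 2*k*(9*k - 2)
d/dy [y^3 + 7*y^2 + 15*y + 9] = 3*y^2 + 14*y + 15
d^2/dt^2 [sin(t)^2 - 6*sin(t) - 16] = 6*sin(t) + 2*cos(2*t)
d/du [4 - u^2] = -2*u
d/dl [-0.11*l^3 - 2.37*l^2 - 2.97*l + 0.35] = -0.33*l^2 - 4.74*l - 2.97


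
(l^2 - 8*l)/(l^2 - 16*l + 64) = l/(l - 8)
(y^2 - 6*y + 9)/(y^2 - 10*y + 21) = (y - 3)/(y - 7)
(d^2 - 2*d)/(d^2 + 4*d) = (d - 2)/(d + 4)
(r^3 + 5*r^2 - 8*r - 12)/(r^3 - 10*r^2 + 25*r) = (r^3 + 5*r^2 - 8*r - 12)/(r*(r^2 - 10*r + 25))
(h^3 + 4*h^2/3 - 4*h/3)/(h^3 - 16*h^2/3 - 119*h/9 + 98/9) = 3*h*(h + 2)/(3*h^2 - 14*h - 49)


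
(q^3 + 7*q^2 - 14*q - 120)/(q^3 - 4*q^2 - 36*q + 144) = (q + 5)/(q - 6)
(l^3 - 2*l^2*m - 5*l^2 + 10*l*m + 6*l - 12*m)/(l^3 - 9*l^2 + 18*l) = (l^2 - 2*l*m - 2*l + 4*m)/(l*(l - 6))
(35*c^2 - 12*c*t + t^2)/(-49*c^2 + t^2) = (-5*c + t)/(7*c + t)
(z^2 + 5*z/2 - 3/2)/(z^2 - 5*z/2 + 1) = (z + 3)/(z - 2)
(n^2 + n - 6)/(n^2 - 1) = (n^2 + n - 6)/(n^2 - 1)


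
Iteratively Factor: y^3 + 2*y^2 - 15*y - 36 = (y + 3)*(y^2 - y - 12) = (y + 3)^2*(y - 4)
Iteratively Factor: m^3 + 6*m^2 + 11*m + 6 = (m + 1)*(m^2 + 5*m + 6) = (m + 1)*(m + 2)*(m + 3)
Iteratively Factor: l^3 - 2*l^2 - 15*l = (l)*(l^2 - 2*l - 15) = l*(l - 5)*(l + 3)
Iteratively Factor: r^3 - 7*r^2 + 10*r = (r)*(r^2 - 7*r + 10) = r*(r - 5)*(r - 2)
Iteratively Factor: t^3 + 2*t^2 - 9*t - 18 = (t + 3)*(t^2 - t - 6) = (t - 3)*(t + 3)*(t + 2)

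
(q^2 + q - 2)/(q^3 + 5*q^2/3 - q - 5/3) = 3*(q + 2)/(3*q^2 + 8*q + 5)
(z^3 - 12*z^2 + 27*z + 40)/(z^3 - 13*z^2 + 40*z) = (z + 1)/z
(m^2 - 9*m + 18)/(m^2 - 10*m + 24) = (m - 3)/(m - 4)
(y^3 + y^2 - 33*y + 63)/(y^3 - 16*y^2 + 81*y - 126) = (y^2 + 4*y - 21)/(y^2 - 13*y + 42)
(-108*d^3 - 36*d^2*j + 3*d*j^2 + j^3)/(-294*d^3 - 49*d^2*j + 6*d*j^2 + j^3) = (18*d^2 + 3*d*j - j^2)/(49*d^2 - j^2)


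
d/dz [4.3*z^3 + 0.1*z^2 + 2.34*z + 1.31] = 12.9*z^2 + 0.2*z + 2.34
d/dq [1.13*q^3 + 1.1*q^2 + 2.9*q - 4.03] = 3.39*q^2 + 2.2*q + 2.9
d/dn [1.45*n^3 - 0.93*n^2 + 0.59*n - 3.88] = 4.35*n^2 - 1.86*n + 0.59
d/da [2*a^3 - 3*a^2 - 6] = 6*a*(a - 1)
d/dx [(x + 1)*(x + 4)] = 2*x + 5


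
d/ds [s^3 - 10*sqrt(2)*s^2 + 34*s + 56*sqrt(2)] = 3*s^2 - 20*sqrt(2)*s + 34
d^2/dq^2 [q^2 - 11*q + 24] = 2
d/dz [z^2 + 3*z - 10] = 2*z + 3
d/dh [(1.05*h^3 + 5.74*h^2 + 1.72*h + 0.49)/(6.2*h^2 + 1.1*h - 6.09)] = (6.51*h^4 + 2.31*h^3 - 23.5335*h^2 - 75.9892*h - 11.0138)/(38.44*h^4 + 13.64*h^3 - 74.306*h^2 - 13.398*h + 37.0881)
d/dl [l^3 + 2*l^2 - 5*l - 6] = 3*l^2 + 4*l - 5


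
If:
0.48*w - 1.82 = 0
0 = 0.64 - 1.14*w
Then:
No Solution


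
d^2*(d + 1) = d^3 + d^2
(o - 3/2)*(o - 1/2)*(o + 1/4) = o^3 - 7*o^2/4 + o/4 + 3/16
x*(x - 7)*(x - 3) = x^3 - 10*x^2 + 21*x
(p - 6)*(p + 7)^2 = p^3 + 8*p^2 - 35*p - 294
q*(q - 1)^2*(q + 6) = q^4 + 4*q^3 - 11*q^2 + 6*q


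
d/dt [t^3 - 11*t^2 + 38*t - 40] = 3*t^2 - 22*t + 38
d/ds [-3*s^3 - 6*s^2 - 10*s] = -9*s^2 - 12*s - 10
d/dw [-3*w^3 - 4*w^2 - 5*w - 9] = -9*w^2 - 8*w - 5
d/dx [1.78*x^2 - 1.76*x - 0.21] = 3.56*x - 1.76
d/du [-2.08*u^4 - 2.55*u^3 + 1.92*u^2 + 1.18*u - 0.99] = -8.32*u^3 - 7.65*u^2 + 3.84*u + 1.18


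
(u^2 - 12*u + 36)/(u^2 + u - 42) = (u - 6)/(u + 7)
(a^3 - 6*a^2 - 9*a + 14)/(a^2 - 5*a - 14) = a - 1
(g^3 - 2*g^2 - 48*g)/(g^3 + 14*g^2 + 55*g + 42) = g*(g - 8)/(g^2 + 8*g + 7)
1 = 1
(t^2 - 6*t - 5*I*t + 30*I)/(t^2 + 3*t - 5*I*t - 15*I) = (t - 6)/(t + 3)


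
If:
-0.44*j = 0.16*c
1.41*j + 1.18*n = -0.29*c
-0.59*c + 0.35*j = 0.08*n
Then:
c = 0.00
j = 0.00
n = 0.00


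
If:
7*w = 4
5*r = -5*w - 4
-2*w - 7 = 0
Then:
No Solution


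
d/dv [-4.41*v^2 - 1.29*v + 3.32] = -8.82*v - 1.29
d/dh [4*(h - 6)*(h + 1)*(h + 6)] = 12*h^2 + 8*h - 144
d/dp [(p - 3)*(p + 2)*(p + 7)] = 3*p^2 + 12*p - 13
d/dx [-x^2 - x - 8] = -2*x - 1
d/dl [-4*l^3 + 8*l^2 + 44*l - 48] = -12*l^2 + 16*l + 44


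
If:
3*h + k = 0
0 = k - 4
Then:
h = -4/3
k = 4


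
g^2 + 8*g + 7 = (g + 1)*(g + 7)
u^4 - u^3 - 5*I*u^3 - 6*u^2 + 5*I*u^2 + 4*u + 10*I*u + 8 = (u - 2)*(u + 1)*(u - 4*I)*(u - I)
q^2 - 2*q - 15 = (q - 5)*(q + 3)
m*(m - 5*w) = m^2 - 5*m*w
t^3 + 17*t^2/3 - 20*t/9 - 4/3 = (t - 2/3)*(t + 1/3)*(t + 6)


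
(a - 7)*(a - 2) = a^2 - 9*a + 14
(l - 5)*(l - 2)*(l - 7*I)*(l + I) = l^4 - 7*l^3 - 6*I*l^3 + 17*l^2 + 42*I*l^2 - 49*l - 60*I*l + 70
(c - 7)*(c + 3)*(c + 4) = c^3 - 37*c - 84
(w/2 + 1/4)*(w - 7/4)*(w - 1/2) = w^3/2 - 7*w^2/8 - w/8 + 7/32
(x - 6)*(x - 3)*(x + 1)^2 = x^4 - 7*x^3 + x^2 + 27*x + 18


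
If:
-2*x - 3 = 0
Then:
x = -3/2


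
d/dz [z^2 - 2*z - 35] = 2*z - 2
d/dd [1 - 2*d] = -2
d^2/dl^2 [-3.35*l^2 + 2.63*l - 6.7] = -6.70000000000000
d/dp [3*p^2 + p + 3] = 6*p + 1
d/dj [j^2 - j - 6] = 2*j - 1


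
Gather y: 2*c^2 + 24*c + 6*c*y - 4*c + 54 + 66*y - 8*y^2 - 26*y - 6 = 2*c^2 + 20*c - 8*y^2 + y*(6*c + 40) + 48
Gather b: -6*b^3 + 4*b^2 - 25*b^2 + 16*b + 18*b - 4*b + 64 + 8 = -6*b^3 - 21*b^2 + 30*b + 72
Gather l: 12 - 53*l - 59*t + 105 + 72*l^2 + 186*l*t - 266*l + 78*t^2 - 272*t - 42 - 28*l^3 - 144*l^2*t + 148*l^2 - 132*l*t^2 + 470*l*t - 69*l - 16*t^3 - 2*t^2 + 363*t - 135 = -28*l^3 + l^2*(220 - 144*t) + l*(-132*t^2 + 656*t - 388) - 16*t^3 + 76*t^2 + 32*t - 60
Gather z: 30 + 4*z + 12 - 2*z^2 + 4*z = -2*z^2 + 8*z + 42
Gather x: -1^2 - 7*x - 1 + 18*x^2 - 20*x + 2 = 18*x^2 - 27*x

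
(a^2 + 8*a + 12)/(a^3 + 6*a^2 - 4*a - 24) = 1/(a - 2)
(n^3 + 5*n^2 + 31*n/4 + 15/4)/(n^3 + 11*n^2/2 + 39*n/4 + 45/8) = 2*(n + 1)/(2*n + 3)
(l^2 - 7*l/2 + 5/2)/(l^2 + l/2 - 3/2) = (2*l - 5)/(2*l + 3)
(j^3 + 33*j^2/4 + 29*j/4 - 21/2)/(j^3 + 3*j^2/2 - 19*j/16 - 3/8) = 4*(j + 7)/(4*j + 1)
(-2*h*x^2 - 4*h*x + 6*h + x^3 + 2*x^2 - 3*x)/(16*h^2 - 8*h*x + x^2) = (-2*h*x^2 - 4*h*x + 6*h + x^3 + 2*x^2 - 3*x)/(16*h^2 - 8*h*x + x^2)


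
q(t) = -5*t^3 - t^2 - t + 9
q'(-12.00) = -2137.00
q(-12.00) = 8517.00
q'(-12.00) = -2137.00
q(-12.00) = 8517.00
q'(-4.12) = -247.38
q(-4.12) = 345.82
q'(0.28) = -2.74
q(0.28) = 8.53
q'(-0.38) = -2.41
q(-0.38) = 9.51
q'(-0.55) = -4.44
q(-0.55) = 10.08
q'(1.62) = -43.61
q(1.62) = -16.50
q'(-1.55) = -33.94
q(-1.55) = 26.77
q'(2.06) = -68.77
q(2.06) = -41.01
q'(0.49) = -5.58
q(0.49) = 7.68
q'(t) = -15*t^2 - 2*t - 1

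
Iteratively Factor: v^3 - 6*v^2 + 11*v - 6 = (v - 2)*(v^2 - 4*v + 3) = (v - 2)*(v - 1)*(v - 3)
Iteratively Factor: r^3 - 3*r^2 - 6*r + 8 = (r - 4)*(r^2 + r - 2) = (r - 4)*(r + 2)*(r - 1)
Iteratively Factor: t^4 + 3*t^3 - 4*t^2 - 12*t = (t)*(t^3 + 3*t^2 - 4*t - 12) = t*(t - 2)*(t^2 + 5*t + 6) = t*(t - 2)*(t + 2)*(t + 3)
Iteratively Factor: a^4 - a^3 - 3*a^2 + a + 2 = (a - 1)*(a^3 - 3*a - 2) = (a - 1)*(a + 1)*(a^2 - a - 2) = (a - 2)*(a - 1)*(a + 1)*(a + 1)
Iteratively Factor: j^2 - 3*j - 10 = (j + 2)*(j - 5)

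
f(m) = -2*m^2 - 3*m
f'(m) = -4*m - 3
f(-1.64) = -0.46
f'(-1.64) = 3.56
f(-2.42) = -4.45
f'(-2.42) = 6.68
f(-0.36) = 0.82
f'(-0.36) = -1.56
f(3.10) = -28.52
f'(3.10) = -15.40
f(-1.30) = 0.52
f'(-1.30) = 2.20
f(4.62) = -56.55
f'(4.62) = -21.48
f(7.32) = -129.12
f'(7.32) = -32.28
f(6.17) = -94.65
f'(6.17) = -27.68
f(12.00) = -324.00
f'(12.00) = -51.00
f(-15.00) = -405.00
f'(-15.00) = 57.00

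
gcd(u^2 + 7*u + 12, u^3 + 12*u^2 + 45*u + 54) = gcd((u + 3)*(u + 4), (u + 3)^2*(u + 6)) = u + 3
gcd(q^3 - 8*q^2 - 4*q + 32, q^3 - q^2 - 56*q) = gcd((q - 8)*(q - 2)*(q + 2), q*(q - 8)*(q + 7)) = q - 8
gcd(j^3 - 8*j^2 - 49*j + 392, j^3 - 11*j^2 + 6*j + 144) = j - 8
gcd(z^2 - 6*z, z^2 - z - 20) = 1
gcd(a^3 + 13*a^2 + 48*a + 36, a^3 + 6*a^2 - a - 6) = a^2 + 7*a + 6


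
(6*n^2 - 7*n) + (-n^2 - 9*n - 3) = 5*n^2 - 16*n - 3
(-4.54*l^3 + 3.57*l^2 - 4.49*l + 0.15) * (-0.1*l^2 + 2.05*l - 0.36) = 0.454*l^5 - 9.664*l^4 + 9.4019*l^3 - 10.5047*l^2 + 1.9239*l - 0.054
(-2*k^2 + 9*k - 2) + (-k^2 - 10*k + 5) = -3*k^2 - k + 3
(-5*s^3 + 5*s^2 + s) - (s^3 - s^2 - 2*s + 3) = -6*s^3 + 6*s^2 + 3*s - 3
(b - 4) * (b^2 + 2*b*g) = b^3 + 2*b^2*g - 4*b^2 - 8*b*g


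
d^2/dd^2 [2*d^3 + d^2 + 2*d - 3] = 12*d + 2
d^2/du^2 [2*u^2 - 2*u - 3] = 4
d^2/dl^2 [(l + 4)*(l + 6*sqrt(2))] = 2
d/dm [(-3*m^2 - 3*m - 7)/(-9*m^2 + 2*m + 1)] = 11*(-3*m^2 - 12*m + 1)/(81*m^4 - 36*m^3 - 14*m^2 + 4*m + 1)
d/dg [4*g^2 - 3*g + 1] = 8*g - 3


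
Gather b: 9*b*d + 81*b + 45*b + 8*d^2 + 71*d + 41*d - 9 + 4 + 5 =b*(9*d + 126) + 8*d^2 + 112*d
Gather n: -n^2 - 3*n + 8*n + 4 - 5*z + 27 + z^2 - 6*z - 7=-n^2 + 5*n + z^2 - 11*z + 24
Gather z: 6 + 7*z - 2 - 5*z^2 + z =-5*z^2 + 8*z + 4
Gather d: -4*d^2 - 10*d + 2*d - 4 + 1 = -4*d^2 - 8*d - 3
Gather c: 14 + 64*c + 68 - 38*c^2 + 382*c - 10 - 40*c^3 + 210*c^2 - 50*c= -40*c^3 + 172*c^2 + 396*c + 72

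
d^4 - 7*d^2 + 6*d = d*(d - 2)*(d - 1)*(d + 3)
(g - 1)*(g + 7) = g^2 + 6*g - 7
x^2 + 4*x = x*(x + 4)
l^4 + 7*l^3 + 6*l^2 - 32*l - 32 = (l - 2)*(l + 1)*(l + 4)^2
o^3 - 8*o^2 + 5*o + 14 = (o - 7)*(o - 2)*(o + 1)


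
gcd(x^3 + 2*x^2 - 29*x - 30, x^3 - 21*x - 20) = x^2 - 4*x - 5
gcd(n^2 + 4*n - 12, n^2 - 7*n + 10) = n - 2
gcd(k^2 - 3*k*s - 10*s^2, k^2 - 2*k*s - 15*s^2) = -k + 5*s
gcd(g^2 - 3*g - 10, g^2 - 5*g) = g - 5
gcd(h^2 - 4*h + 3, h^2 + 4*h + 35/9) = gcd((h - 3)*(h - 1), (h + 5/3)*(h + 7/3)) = 1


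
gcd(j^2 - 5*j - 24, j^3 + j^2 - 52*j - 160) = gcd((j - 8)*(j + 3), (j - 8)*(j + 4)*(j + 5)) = j - 8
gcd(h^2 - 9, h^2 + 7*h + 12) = h + 3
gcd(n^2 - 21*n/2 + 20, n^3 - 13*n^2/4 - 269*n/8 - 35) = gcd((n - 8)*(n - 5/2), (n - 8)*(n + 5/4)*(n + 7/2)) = n - 8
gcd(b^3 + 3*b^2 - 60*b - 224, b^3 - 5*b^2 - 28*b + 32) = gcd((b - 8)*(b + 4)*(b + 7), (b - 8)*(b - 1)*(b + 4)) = b^2 - 4*b - 32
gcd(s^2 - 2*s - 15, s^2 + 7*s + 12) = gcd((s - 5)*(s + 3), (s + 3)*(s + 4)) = s + 3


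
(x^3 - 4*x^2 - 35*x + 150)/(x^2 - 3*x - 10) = (x^2 + x - 30)/(x + 2)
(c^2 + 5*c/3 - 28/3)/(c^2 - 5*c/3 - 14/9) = 3*(c + 4)/(3*c + 2)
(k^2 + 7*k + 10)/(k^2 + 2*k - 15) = (k + 2)/(k - 3)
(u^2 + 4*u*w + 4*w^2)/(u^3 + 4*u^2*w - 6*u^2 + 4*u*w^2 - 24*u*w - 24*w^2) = 1/(u - 6)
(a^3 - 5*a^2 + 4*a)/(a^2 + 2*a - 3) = a*(a - 4)/(a + 3)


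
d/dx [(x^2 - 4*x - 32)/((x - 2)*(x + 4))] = 6/(x^2 - 4*x + 4)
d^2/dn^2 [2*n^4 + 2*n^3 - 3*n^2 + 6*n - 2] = 24*n^2 + 12*n - 6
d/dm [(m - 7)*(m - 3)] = 2*m - 10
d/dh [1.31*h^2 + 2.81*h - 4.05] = 2.62*h + 2.81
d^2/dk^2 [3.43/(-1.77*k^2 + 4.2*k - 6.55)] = (21.491694*k^2 - 50.99724*k - 3.43*(3.54*k - 4.2)*(7.08*k - 8.4) + 79.53141)/(1.77*k^2 - 4.2*k + 6.55)^3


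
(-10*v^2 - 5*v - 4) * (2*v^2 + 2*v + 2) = -20*v^4 - 30*v^3 - 38*v^2 - 18*v - 8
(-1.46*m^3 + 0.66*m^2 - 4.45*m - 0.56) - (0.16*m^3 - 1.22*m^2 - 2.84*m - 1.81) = -1.62*m^3 + 1.88*m^2 - 1.61*m + 1.25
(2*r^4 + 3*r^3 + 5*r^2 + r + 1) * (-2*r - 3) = -4*r^5 - 12*r^4 - 19*r^3 - 17*r^2 - 5*r - 3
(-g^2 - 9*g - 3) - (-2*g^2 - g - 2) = g^2 - 8*g - 1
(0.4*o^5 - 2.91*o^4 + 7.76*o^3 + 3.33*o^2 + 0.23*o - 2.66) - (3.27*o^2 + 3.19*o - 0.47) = 0.4*o^5 - 2.91*o^4 + 7.76*o^3 + 0.0600000000000001*o^2 - 2.96*o - 2.19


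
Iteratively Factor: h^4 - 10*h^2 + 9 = (h + 3)*(h^3 - 3*h^2 - h + 3) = (h - 1)*(h + 3)*(h^2 - 2*h - 3) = (h - 1)*(h + 1)*(h + 3)*(h - 3)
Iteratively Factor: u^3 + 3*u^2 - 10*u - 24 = (u - 3)*(u^2 + 6*u + 8) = (u - 3)*(u + 4)*(u + 2)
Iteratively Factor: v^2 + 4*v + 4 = (v + 2)*(v + 2)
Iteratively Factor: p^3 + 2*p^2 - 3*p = (p)*(p^2 + 2*p - 3) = p*(p - 1)*(p + 3)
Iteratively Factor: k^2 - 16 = (k - 4)*(k + 4)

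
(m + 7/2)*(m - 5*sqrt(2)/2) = m^2 - 5*sqrt(2)*m/2 + 7*m/2 - 35*sqrt(2)/4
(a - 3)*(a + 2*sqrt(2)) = a^2 - 3*a + 2*sqrt(2)*a - 6*sqrt(2)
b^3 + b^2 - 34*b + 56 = (b - 4)*(b - 2)*(b + 7)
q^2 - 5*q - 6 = (q - 6)*(q + 1)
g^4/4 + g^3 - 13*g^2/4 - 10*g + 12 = (g/4 + 1)*(g - 3)*(g - 1)*(g + 4)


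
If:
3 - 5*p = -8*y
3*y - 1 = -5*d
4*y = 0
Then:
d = 1/5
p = 3/5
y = 0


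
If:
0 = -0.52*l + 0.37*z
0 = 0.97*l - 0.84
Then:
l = 0.87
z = 1.22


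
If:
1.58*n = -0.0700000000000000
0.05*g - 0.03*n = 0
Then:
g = -0.03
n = -0.04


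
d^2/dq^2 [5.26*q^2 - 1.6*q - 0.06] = 10.5200000000000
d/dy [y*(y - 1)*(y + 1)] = 3*y^2 - 1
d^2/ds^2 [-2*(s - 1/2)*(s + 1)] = -4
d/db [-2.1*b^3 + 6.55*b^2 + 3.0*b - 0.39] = -6.3*b^2 + 13.1*b + 3.0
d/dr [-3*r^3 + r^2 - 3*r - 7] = -9*r^2 + 2*r - 3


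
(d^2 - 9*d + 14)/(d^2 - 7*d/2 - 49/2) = 2*(d - 2)/(2*d + 7)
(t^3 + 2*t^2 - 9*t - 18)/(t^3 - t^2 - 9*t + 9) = (t + 2)/(t - 1)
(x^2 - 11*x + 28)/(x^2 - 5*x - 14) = (x - 4)/(x + 2)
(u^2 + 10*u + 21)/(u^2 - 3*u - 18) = (u + 7)/(u - 6)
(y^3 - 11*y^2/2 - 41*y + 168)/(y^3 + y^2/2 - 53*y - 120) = (2*y - 7)/(2*y + 5)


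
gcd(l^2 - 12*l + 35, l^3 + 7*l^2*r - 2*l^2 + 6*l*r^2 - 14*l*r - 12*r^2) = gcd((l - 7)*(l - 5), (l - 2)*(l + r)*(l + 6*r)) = 1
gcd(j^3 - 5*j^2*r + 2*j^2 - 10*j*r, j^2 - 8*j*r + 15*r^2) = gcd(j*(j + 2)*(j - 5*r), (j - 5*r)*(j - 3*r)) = -j + 5*r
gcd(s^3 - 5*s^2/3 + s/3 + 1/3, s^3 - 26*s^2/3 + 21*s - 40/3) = s - 1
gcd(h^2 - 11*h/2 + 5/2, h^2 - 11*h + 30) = h - 5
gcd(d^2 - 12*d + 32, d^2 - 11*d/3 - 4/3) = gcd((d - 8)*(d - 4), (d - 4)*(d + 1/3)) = d - 4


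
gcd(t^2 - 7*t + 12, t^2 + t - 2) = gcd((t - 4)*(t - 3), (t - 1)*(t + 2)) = 1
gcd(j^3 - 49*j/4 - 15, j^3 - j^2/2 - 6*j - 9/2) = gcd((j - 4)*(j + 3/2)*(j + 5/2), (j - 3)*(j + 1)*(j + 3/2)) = j + 3/2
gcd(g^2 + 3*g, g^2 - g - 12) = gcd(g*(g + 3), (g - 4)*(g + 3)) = g + 3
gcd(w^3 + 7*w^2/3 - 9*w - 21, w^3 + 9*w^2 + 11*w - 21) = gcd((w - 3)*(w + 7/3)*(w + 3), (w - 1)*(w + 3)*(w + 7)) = w + 3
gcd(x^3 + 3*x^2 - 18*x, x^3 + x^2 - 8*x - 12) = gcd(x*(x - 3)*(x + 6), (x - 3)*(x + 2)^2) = x - 3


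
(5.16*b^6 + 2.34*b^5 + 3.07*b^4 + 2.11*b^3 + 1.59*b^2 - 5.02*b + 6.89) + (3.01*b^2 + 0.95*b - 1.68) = 5.16*b^6 + 2.34*b^5 + 3.07*b^4 + 2.11*b^3 + 4.6*b^2 - 4.07*b + 5.21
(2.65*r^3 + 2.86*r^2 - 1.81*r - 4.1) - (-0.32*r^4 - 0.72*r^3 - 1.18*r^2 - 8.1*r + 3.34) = 0.32*r^4 + 3.37*r^3 + 4.04*r^2 + 6.29*r - 7.44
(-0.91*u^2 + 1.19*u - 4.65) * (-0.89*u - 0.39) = 0.8099*u^3 - 0.7042*u^2 + 3.6744*u + 1.8135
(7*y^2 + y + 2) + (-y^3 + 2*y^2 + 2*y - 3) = -y^3 + 9*y^2 + 3*y - 1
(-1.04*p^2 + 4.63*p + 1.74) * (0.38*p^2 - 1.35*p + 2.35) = -0.3952*p^4 + 3.1634*p^3 - 8.0333*p^2 + 8.5315*p + 4.089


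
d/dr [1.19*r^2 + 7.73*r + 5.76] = 2.38*r + 7.73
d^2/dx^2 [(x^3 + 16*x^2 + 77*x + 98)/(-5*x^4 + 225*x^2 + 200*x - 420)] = 2*(-x^6 - 42*x^5 - 333*x^4 + 530*x^3 + 8715*x^2 - 9408*x - 112357)/(5*(x^9 - 6*x^8 - 111*x^7 + 610*x^6 + 4047*x^5 - 19914*x^4 - 42965*x^3 + 201222*x^2 - 216972*x + 74088))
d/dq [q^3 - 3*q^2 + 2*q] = 3*q^2 - 6*q + 2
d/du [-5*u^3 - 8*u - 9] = -15*u^2 - 8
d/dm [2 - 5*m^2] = -10*m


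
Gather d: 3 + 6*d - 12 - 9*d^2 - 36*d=-9*d^2 - 30*d - 9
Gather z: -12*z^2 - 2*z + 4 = -12*z^2 - 2*z + 4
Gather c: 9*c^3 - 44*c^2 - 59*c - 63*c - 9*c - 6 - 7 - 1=9*c^3 - 44*c^2 - 131*c - 14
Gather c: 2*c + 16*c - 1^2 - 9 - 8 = 18*c - 18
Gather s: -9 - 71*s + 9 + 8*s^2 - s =8*s^2 - 72*s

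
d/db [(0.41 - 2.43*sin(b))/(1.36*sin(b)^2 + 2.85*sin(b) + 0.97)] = (3.3048*sin(b)^2 - 1.1152*sin(b) - 3.5256)*cos(b)/(1.8496*sin(b)^4 + 7.752*sin(b)^3 + 10.7609*sin(b)^2 + 5.529*sin(b) + 0.9409)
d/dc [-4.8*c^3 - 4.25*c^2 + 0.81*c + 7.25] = -14.4*c^2 - 8.5*c + 0.81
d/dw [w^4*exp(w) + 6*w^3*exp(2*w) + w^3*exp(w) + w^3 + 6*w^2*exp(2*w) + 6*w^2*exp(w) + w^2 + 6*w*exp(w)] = w^4*exp(w) + 12*w^3*exp(2*w) + 5*w^3*exp(w) + 30*w^2*exp(2*w) + 9*w^2*exp(w) + 3*w^2 + 12*w*exp(2*w) + 18*w*exp(w) + 2*w + 6*exp(w)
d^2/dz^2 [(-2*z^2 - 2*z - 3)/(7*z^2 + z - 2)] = 6*(-28*z^3 - 175*z^2 - 49*z - 19)/(343*z^6 + 147*z^5 - 273*z^4 - 83*z^3 + 78*z^2 + 12*z - 8)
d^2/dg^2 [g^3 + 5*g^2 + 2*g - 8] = 6*g + 10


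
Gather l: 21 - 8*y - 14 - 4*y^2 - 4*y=-4*y^2 - 12*y + 7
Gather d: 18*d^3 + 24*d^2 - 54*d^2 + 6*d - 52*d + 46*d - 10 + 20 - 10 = 18*d^3 - 30*d^2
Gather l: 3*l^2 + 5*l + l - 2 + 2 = 3*l^2 + 6*l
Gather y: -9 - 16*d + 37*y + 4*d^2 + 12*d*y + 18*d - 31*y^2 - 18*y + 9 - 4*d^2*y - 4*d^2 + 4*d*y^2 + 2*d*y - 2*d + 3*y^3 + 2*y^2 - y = 3*y^3 + y^2*(4*d - 29) + y*(-4*d^2 + 14*d + 18)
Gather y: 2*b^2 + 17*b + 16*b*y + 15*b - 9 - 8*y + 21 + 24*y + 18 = 2*b^2 + 32*b + y*(16*b + 16) + 30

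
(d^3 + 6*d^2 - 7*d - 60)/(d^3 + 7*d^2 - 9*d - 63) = (d^2 + 9*d + 20)/(d^2 + 10*d + 21)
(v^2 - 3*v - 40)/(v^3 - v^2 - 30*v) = (v - 8)/(v*(v - 6))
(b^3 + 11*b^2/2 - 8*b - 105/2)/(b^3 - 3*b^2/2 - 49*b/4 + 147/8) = 4*(b^2 + 2*b - 15)/(4*b^2 - 20*b + 21)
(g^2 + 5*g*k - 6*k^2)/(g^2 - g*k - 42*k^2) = (g - k)/(g - 7*k)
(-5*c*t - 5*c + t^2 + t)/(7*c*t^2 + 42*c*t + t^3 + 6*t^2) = (-5*c*t - 5*c + t^2 + t)/(t*(7*c*t + 42*c + t^2 + 6*t))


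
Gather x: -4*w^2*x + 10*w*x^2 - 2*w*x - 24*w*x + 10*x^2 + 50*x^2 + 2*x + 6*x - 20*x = x^2*(10*w + 60) + x*(-4*w^2 - 26*w - 12)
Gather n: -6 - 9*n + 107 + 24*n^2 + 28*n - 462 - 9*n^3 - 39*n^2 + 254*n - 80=-9*n^3 - 15*n^2 + 273*n - 441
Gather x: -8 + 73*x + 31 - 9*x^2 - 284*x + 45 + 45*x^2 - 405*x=36*x^2 - 616*x + 68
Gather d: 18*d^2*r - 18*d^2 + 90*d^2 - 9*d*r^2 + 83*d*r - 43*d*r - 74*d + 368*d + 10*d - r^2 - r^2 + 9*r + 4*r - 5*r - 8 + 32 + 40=d^2*(18*r + 72) + d*(-9*r^2 + 40*r + 304) - 2*r^2 + 8*r + 64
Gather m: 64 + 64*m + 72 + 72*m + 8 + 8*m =144*m + 144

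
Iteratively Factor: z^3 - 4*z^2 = (z)*(z^2 - 4*z) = z*(z - 4)*(z)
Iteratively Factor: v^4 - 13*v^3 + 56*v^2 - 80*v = (v - 4)*(v^3 - 9*v^2 + 20*v) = (v - 5)*(v - 4)*(v^2 - 4*v) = (v - 5)*(v - 4)^2*(v)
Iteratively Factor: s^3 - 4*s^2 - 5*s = (s + 1)*(s^2 - 5*s) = (s - 5)*(s + 1)*(s)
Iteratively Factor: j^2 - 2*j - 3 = (j - 3)*(j + 1)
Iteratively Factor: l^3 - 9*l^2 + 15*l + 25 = (l - 5)*(l^2 - 4*l - 5) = (l - 5)^2*(l + 1)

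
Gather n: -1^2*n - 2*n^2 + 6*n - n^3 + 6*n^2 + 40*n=-n^3 + 4*n^2 + 45*n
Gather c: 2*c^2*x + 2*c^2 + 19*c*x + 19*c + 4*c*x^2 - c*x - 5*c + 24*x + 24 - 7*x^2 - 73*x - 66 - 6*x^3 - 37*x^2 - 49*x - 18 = c^2*(2*x + 2) + c*(4*x^2 + 18*x + 14) - 6*x^3 - 44*x^2 - 98*x - 60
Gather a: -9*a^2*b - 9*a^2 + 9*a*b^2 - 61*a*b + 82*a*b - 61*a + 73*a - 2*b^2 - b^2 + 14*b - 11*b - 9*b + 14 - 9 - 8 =a^2*(-9*b - 9) + a*(9*b^2 + 21*b + 12) - 3*b^2 - 6*b - 3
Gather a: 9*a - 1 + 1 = 9*a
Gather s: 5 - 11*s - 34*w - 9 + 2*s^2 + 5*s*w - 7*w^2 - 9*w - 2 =2*s^2 + s*(5*w - 11) - 7*w^2 - 43*w - 6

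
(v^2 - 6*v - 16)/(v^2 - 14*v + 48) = (v + 2)/(v - 6)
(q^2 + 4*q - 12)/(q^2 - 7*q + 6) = (q^2 + 4*q - 12)/(q^2 - 7*q + 6)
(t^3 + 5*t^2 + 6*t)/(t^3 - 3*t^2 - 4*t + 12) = t*(t + 3)/(t^2 - 5*t + 6)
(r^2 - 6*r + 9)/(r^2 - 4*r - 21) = (-r^2 + 6*r - 9)/(-r^2 + 4*r + 21)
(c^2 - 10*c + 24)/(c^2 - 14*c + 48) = (c - 4)/(c - 8)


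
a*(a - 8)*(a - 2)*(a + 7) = a^4 - 3*a^3 - 54*a^2 + 112*a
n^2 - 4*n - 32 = (n - 8)*(n + 4)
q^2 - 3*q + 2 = (q - 2)*(q - 1)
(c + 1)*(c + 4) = c^2 + 5*c + 4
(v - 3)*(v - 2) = v^2 - 5*v + 6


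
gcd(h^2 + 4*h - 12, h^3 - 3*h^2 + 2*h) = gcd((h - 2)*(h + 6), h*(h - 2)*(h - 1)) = h - 2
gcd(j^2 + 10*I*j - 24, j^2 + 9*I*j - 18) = j + 6*I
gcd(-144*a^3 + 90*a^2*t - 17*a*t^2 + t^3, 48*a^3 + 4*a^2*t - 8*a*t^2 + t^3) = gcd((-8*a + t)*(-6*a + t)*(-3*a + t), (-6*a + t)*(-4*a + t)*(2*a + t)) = -6*a + t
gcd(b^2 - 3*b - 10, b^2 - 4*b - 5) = b - 5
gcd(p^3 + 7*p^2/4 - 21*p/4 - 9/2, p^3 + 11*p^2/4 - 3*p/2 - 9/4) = p^2 + 15*p/4 + 9/4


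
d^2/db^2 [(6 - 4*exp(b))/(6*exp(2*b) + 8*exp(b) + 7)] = (-144*exp(4*b) + 1056*exp(3*b) + 1872*exp(2*b) - 400*exp(b) - 532)*exp(b)/(216*exp(6*b) + 864*exp(5*b) + 1908*exp(4*b) + 2528*exp(3*b) + 2226*exp(2*b) + 1176*exp(b) + 343)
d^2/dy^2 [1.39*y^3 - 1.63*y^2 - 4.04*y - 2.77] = 8.34*y - 3.26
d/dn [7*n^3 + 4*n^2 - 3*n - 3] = 21*n^2 + 8*n - 3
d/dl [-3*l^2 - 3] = -6*l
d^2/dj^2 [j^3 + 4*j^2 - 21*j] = 6*j + 8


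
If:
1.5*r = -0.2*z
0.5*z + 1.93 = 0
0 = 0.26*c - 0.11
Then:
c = 0.42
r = 0.51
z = -3.86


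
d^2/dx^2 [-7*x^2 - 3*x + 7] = -14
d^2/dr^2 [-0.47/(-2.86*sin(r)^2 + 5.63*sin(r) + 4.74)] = (15.377648*sin(r)^4 - 22.703538*sin(r)^3 + 17.317103*sin(r)^2 + 32.864562*sin(r) - 42.538102)/(-2.86*sin(r)^2 + 5.63*sin(r) + 4.74)^3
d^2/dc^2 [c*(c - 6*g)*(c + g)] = 6*c - 10*g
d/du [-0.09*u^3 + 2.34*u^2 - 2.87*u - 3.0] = -0.27*u^2 + 4.68*u - 2.87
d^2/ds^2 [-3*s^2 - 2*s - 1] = -6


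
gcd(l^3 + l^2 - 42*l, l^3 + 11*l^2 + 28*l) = l^2 + 7*l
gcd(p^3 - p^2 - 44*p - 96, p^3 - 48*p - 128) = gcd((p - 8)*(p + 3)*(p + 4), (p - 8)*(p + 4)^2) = p^2 - 4*p - 32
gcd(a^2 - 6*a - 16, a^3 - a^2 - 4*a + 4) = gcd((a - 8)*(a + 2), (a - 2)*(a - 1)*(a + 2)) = a + 2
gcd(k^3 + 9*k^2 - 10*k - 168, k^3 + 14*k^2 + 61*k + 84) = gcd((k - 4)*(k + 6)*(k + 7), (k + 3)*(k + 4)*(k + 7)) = k + 7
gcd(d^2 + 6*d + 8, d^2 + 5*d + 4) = d + 4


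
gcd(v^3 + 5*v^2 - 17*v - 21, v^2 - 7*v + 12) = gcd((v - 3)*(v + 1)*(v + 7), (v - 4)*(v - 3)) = v - 3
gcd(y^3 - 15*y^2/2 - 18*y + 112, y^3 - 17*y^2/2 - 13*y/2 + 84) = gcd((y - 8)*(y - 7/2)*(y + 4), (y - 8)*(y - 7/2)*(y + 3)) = y^2 - 23*y/2 + 28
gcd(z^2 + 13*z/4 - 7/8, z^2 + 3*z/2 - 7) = z + 7/2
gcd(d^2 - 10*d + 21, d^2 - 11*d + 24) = d - 3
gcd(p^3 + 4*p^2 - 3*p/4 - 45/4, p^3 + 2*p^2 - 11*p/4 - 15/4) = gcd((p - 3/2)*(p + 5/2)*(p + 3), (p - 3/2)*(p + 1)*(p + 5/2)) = p^2 + p - 15/4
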